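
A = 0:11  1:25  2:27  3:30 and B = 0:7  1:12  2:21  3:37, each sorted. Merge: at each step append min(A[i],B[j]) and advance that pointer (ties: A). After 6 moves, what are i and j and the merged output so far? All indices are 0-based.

[i=0,j=0] A[i]=11>B[j]=7 take 7 → j++
[i=0,j=1] A[i]=11<=B[j]=12 take 11 → i++
[i=1,j=1] A[i]=25>B[j]=12 take 12 → j++
[i=1,j=2] A[i]=25>B[j]=21 take 21 → j++
[i=1,j=3] A[i]=25<=B[j]=37 take 25 → i++
[i=2,j=3] A[i]=27<=B[j]=37 take 27 → i++

i=3, j=3, merged so far=[7, 11, 12, 21, 25, 27]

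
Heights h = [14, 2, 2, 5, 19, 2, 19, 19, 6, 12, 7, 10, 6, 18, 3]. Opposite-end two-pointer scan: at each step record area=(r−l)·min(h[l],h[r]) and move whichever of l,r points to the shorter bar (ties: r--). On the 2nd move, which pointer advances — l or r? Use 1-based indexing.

l

[1,15] min(14,3)*14=42 best=42 * → r--
[1,14] min(14,18)*13=182 best=182 * → l++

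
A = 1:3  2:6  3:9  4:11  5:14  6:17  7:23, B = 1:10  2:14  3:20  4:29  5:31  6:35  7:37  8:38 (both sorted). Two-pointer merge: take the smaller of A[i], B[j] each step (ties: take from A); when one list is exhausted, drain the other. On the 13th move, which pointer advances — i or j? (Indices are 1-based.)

i=1 j=1: A[i]=3<=B[j]=10 take 3, i++
i=2 j=1: A[i]=6<=B[j]=10 take 6, i++
i=3 j=1: A[i]=9<=B[j]=10 take 9, i++
i=4 j=1: A[i]=11>B[j]=10 take 10, j++
i=4 j=2: A[i]=11<=B[j]=14 take 11, i++
i=5 j=2: A[i]=14<=B[j]=14 take 14, i++
i=6 j=2: A[i]=17>B[j]=14 take 14, j++
i=6 j=3: A[i]=17<=B[j]=20 take 17, i++
i=7 j=3: A[i]=23>B[j]=20 take 20, j++
i=7 j=4: A[i]=23<=B[j]=29 take 23, i++
i=8 j=4: A done, take B[j]=29, j++
i=8 j=5: A done, take B[j]=31, j++
i=8 j=6: A done, take B[j]=35, j++

j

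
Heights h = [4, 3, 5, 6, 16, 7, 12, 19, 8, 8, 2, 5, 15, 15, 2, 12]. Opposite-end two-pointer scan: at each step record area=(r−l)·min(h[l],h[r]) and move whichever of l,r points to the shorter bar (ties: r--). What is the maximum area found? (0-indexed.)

l=0 r=15: min(4,12)*15=60 best=60 *, l++
l=1 r=15: min(3,12)*14=42 best=60, l++
l=2 r=15: min(5,12)*13=65 best=65 *, l++
l=3 r=15: min(6,12)*12=72 best=72 *, l++
l=4 r=15: min(16,12)*11=132 best=132 *, r--
l=4 r=14: min(16,2)*10=20 best=132, r--
l=4 r=13: min(16,15)*9=135 best=135 *, r--
l=4 r=12: min(16,15)*8=120 best=135, r--
l=4 r=11: min(16,5)*7=35 best=135, r--
l=4 r=10: min(16,2)*6=12 best=135, r--
l=4 r=9: min(16,8)*5=40 best=135, r--
l=4 r=8: min(16,8)*4=32 best=135, r--
l=4 r=7: min(16,19)*3=48 best=135, l++
l=5 r=7: min(7,19)*2=14 best=135, l++
l=6 r=7: min(12,19)*1=12 best=135, l++

max area = 135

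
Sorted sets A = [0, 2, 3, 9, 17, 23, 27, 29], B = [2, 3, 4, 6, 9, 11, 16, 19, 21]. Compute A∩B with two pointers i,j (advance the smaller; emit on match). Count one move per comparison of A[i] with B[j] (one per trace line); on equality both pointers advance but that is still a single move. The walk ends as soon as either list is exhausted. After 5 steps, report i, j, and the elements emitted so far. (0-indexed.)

i=3, j=4, emitted=[2, 3]

[i=0,j=0] 0<2 → i++
[i=1,j=0] 2==2 emit → i++,j++
[i=2,j=1] 3==3 emit → i++,j++
[i=3,j=2] 9>4 → j++
[i=3,j=3] 9>6 → j++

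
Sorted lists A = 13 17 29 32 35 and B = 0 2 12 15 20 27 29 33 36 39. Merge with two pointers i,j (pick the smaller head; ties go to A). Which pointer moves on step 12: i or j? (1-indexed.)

j

[i=1,j=1] A[i]=13>B[j]=0 take 0 → j++
[i=1,j=2] A[i]=13>B[j]=2 take 2 → j++
[i=1,j=3] A[i]=13>B[j]=12 take 12 → j++
[i=1,j=4] A[i]=13<=B[j]=15 take 13 → i++
[i=2,j=4] A[i]=17>B[j]=15 take 15 → j++
[i=2,j=5] A[i]=17<=B[j]=20 take 17 → i++
[i=3,j=5] A[i]=29>B[j]=20 take 20 → j++
[i=3,j=6] A[i]=29>B[j]=27 take 27 → j++
[i=3,j=7] A[i]=29<=B[j]=29 take 29 → i++
[i=4,j=7] A[i]=32>B[j]=29 take 29 → j++
[i=4,j=8] A[i]=32<=B[j]=33 take 32 → i++
[i=5,j=8] A[i]=35>B[j]=33 take 33 → j++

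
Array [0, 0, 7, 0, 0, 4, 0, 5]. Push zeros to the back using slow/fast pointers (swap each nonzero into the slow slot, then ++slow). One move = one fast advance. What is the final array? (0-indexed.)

[7, 4, 5, 0, 0, 0, 0, 0]

(s=0,f=0) a[fast]=0 → fast++
(s=0,f=1) a[fast]=0 → fast++
(s=0,f=2) a[fast]=7≠0 swap→a[0]=7 → slow++,fast++
(s=1,f=3) a[fast]=0 → fast++
(s=1,f=4) a[fast]=0 → fast++
(s=1,f=5) a[fast]=4≠0 swap→a[1]=4 → slow++,fast++
(s=2,f=6) a[fast]=0 → fast++
(s=2,f=7) a[fast]=5≠0 swap→a[2]=5 → slow++,fast++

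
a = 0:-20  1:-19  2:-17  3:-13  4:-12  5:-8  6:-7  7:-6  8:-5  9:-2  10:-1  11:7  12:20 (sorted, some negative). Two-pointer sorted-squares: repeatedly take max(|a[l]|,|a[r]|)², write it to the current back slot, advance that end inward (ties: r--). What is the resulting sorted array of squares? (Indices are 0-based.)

[1, 4, 25, 36, 49, 49, 64, 144, 169, 289, 361, 400, 400]

[0,12] |-20|<=|20| out[12]=400 → r--
[0,11] |-20|>|7| out[11]=400 → l++
[1,11] |-19|>|7| out[10]=361 → l++
[2,11] |-17|>|7| out[9]=289 → l++
[3,11] |-13|>|7| out[8]=169 → l++
[4,11] |-12|>|7| out[7]=144 → l++
[5,11] |-8|>|7| out[6]=64 → l++
[6,11] |-7|<=|7| out[5]=49 → r--
[6,10] |-7|>|-1| out[4]=49 → l++
[7,10] |-6|>|-1| out[3]=36 → l++
[8,10] |-5|>|-1| out[2]=25 → l++
[9,10] |-2|>|-1| out[1]=4 → l++
[10,10] |-1|<=|-1| out[0]=1 → r--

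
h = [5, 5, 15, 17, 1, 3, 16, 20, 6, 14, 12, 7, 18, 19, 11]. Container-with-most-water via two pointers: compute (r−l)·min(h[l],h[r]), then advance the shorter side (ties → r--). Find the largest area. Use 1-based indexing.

max area = 170

l=1 r=15: min(5,11)*14=70 best=70 *, l++
l=2 r=15: min(5,11)*13=65 best=70, l++
l=3 r=15: min(15,11)*12=132 best=132 *, r--
l=3 r=14: min(15,19)*11=165 best=165 *, l++
l=4 r=14: min(17,19)*10=170 best=170 *, l++
l=5 r=14: min(1,19)*9=9 best=170, l++
l=6 r=14: min(3,19)*8=24 best=170, l++
l=7 r=14: min(16,19)*7=112 best=170, l++
l=8 r=14: min(20,19)*6=114 best=170, r--
l=8 r=13: min(20,18)*5=90 best=170, r--
l=8 r=12: min(20,7)*4=28 best=170, r--
l=8 r=11: min(20,12)*3=36 best=170, r--
l=8 r=10: min(20,14)*2=28 best=170, r--
l=8 r=9: min(20,6)*1=6 best=170, r--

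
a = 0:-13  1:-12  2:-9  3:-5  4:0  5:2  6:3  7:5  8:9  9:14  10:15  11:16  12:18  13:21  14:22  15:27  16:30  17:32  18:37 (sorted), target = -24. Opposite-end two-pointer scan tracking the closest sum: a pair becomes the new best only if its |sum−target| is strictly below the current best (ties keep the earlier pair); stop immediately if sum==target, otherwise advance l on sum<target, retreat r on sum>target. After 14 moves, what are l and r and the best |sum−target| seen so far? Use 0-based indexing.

l=0, r=4, best |Δ|=13

l=0 r=18: -13+37=24 d=48 *, r--
l=0 r=17: -13+32=19 d=43 *, r--
l=0 r=16: -13+30=17 d=41 *, r--
l=0 r=15: -13+27=14 d=38 *, r--
l=0 r=14: -13+22=9 d=33 *, r--
l=0 r=13: -13+21=8 d=32 *, r--
l=0 r=12: -13+18=5 d=29 *, r--
l=0 r=11: -13+16=3 d=27 *, r--
l=0 r=10: -13+15=2 d=26 *, r--
l=0 r=9: -13+14=1 d=25 *, r--
l=0 r=8: -13+9=-4 d=20 *, r--
l=0 r=7: -13+5=-8 d=16 *, r--
l=0 r=6: -13+3=-10 d=14 *, r--
l=0 r=5: -13+2=-11 d=13 *, r--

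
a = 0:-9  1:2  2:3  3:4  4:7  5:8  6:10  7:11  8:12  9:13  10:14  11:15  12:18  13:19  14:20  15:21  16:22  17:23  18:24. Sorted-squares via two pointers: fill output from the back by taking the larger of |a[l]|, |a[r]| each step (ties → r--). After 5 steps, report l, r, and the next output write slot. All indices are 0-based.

[0,18] |-9|<=|24| out[18]=576 → r--
[0,17] |-9|<=|23| out[17]=529 → r--
[0,16] |-9|<=|22| out[16]=484 → r--
[0,15] |-9|<=|21| out[15]=441 → r--
[0,14] |-9|<=|20| out[14]=400 → r--

l=0, r=13, next write slot=13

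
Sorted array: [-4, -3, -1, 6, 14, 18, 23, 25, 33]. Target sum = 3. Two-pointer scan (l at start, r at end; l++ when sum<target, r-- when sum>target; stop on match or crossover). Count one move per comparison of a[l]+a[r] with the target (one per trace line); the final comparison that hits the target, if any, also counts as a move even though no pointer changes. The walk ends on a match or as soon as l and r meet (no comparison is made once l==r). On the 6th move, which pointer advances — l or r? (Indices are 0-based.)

[0,8] -4+33=29 >3 → r--
[0,7] -4+25=21 >3 → r--
[0,6] -4+23=19 >3 → r--
[0,5] -4+18=14 >3 → r--
[0,4] -4+14=10 >3 → r--
[0,3] -4+6=2 <3 → l++

l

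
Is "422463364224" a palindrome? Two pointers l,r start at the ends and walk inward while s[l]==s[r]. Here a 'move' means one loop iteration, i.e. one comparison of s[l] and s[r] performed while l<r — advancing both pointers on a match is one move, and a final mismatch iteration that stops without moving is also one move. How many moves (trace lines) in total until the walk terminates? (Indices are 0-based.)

[0,11] '4'=='4' → l++,r--
[1,10] '2'=='2' → l++,r--
[2,9] '2'=='2' → l++,r--
[3,8] '4'=='4' → l++,r--
[4,7] '6'=='6' → l++,r--
[5,6] '3'=='3' → l++,r--

6 moves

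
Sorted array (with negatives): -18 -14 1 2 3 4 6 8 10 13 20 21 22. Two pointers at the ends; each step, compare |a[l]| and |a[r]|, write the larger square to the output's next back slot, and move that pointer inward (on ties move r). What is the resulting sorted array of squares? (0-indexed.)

[1, 4, 9, 16, 36, 64, 100, 169, 196, 324, 400, 441, 484]

l=0 r=12: |-18|<=|22| out[12]=484, r--
l=0 r=11: |-18|<=|21| out[11]=441, r--
l=0 r=10: |-18|<=|20| out[10]=400, r--
l=0 r=9: |-18|>|13| out[9]=324, l++
l=1 r=9: |-14|>|13| out[8]=196, l++
l=2 r=9: |1|<=|13| out[7]=169, r--
l=2 r=8: |1|<=|10| out[6]=100, r--
l=2 r=7: |1|<=|8| out[5]=64, r--
l=2 r=6: |1|<=|6| out[4]=36, r--
l=2 r=5: |1|<=|4| out[3]=16, r--
l=2 r=4: |1|<=|3| out[2]=9, r--
l=2 r=3: |1|<=|2| out[1]=4, r--
l=2 r=2: |1|<=|1| out[0]=1, r--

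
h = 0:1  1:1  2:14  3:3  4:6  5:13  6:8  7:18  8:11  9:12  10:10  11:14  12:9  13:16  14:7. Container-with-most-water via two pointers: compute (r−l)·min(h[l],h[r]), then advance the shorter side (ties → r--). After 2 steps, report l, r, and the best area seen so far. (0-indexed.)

[0,14] min(1,7)*14=14 best=14 * → l++
[1,14] min(1,7)*13=13 best=14 → l++

l=2, r=14, best area=14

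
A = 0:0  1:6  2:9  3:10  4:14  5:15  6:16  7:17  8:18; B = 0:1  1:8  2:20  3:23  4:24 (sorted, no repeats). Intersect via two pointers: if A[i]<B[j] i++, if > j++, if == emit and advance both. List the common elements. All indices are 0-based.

[i=0,j=0] 0<1 → i++
[i=1,j=0] 6>1 → j++
[i=1,j=1] 6<8 → i++
[i=2,j=1] 9>8 → j++
[i=2,j=2] 9<20 → i++
[i=3,j=2] 10<20 → i++
[i=4,j=2] 14<20 → i++
[i=5,j=2] 15<20 → i++
[i=6,j=2] 16<20 → i++
[i=7,j=2] 17<20 → i++
[i=8,j=2] 18<20 → i++

intersection = []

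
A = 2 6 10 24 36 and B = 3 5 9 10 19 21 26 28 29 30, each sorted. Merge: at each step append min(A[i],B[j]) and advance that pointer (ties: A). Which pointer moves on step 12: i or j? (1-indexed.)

j

[i=1,j=1] A[i]=2<=B[j]=3 take 2 → i++
[i=2,j=1] A[i]=6>B[j]=3 take 3 → j++
[i=2,j=2] A[i]=6>B[j]=5 take 5 → j++
[i=2,j=3] A[i]=6<=B[j]=9 take 6 → i++
[i=3,j=3] A[i]=10>B[j]=9 take 9 → j++
[i=3,j=4] A[i]=10<=B[j]=10 take 10 → i++
[i=4,j=4] A[i]=24>B[j]=10 take 10 → j++
[i=4,j=5] A[i]=24>B[j]=19 take 19 → j++
[i=4,j=6] A[i]=24>B[j]=21 take 21 → j++
[i=4,j=7] A[i]=24<=B[j]=26 take 24 → i++
[i=5,j=7] A[i]=36>B[j]=26 take 26 → j++
[i=5,j=8] A[i]=36>B[j]=28 take 28 → j++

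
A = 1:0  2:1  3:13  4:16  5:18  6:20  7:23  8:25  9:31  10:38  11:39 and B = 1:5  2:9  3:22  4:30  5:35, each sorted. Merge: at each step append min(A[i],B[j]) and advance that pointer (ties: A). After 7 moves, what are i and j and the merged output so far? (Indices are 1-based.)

i=1 j=1: A[i]=0<=B[j]=5 take 0, i++
i=2 j=1: A[i]=1<=B[j]=5 take 1, i++
i=3 j=1: A[i]=13>B[j]=5 take 5, j++
i=3 j=2: A[i]=13>B[j]=9 take 9, j++
i=3 j=3: A[i]=13<=B[j]=22 take 13, i++
i=4 j=3: A[i]=16<=B[j]=22 take 16, i++
i=5 j=3: A[i]=18<=B[j]=22 take 18, i++

i=6, j=3, merged so far=[0, 1, 5, 9, 13, 16, 18]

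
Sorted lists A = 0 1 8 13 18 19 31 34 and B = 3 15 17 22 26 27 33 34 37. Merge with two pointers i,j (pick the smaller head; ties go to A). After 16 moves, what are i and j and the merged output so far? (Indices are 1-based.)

i=9, j=9, merged so far=[0, 1, 3, 8, 13, 15, 17, 18, 19, 22, 26, 27, 31, 33, 34, 34]

i=1 j=1: A[i]=0<=B[j]=3 take 0, i++
i=2 j=1: A[i]=1<=B[j]=3 take 1, i++
i=3 j=1: A[i]=8>B[j]=3 take 3, j++
i=3 j=2: A[i]=8<=B[j]=15 take 8, i++
i=4 j=2: A[i]=13<=B[j]=15 take 13, i++
i=5 j=2: A[i]=18>B[j]=15 take 15, j++
i=5 j=3: A[i]=18>B[j]=17 take 17, j++
i=5 j=4: A[i]=18<=B[j]=22 take 18, i++
i=6 j=4: A[i]=19<=B[j]=22 take 19, i++
i=7 j=4: A[i]=31>B[j]=22 take 22, j++
i=7 j=5: A[i]=31>B[j]=26 take 26, j++
i=7 j=6: A[i]=31>B[j]=27 take 27, j++
i=7 j=7: A[i]=31<=B[j]=33 take 31, i++
i=8 j=7: A[i]=34>B[j]=33 take 33, j++
i=8 j=8: A[i]=34<=B[j]=34 take 34, i++
i=9 j=8: A done, take B[j]=34, j++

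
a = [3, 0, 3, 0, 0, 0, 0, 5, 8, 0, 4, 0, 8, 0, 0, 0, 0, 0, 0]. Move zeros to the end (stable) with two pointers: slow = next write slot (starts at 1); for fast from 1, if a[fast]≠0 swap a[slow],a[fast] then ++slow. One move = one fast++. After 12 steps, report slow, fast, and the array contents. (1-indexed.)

slow=6, fast=13, a=[3, 3, 5, 8, 4, 0, 0, 0, 0, 0, 0, 0, 8, 0, 0, 0, 0, 0, 0]

slow=1 fast=1: a[fast]=3≠0 swap→a[1]=3, slow++,fast++
slow=2 fast=2: a[fast]=0, fast++
slow=2 fast=3: a[fast]=3≠0 swap→a[2]=3, slow++,fast++
slow=3 fast=4: a[fast]=0, fast++
slow=3 fast=5: a[fast]=0, fast++
slow=3 fast=6: a[fast]=0, fast++
slow=3 fast=7: a[fast]=0, fast++
slow=3 fast=8: a[fast]=5≠0 swap→a[3]=5, slow++,fast++
slow=4 fast=9: a[fast]=8≠0 swap→a[4]=8, slow++,fast++
slow=5 fast=10: a[fast]=0, fast++
slow=5 fast=11: a[fast]=4≠0 swap→a[5]=4, slow++,fast++
slow=6 fast=12: a[fast]=0, fast++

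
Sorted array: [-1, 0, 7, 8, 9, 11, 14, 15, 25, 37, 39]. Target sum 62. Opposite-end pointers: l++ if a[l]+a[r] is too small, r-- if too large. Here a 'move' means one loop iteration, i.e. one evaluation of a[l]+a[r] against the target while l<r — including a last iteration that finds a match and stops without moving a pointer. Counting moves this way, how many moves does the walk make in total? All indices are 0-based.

[0,10] -1+39=38 <62 → l++
[1,10] 0+39=39 <62 → l++
[2,10] 7+39=46 <62 → l++
[3,10] 8+39=47 <62 → l++
[4,10] 9+39=48 <62 → l++
[5,10] 11+39=50 <62 → l++
[6,10] 14+39=53 <62 → l++
[7,10] 15+39=54 <62 → l++
[8,10] 25+39=64 >62 → r--
[8,9] 25+37=62 → found

10 moves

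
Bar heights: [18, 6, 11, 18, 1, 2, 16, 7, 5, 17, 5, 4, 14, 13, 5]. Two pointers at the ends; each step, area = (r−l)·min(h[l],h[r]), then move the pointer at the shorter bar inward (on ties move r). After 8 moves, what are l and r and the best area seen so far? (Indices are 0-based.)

[0,14] min(18,5)*14=70 best=70 * → r--
[0,13] min(18,13)*13=169 best=169 * → r--
[0,12] min(18,14)*12=168 best=169 → r--
[0,11] min(18,4)*11=44 best=169 → r--
[0,10] min(18,5)*10=50 best=169 → r--
[0,9] min(18,17)*9=153 best=169 → r--
[0,8] min(18,5)*8=40 best=169 → r--
[0,7] min(18,7)*7=49 best=169 → r--

l=0, r=6, best area=169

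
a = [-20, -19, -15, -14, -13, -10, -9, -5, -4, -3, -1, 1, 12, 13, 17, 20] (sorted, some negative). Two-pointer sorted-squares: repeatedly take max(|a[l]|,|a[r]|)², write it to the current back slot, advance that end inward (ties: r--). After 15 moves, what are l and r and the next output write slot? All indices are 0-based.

l=10, r=10, next write slot=0

l=0 r=15: |-20|<=|20| out[15]=400, r--
l=0 r=14: |-20|>|17| out[14]=400, l++
l=1 r=14: |-19|>|17| out[13]=361, l++
l=2 r=14: |-15|<=|17| out[12]=289, r--
l=2 r=13: |-15|>|13| out[11]=225, l++
l=3 r=13: |-14|>|13| out[10]=196, l++
l=4 r=13: |-13|<=|13| out[9]=169, r--
l=4 r=12: |-13|>|12| out[8]=169, l++
l=5 r=12: |-10|<=|12| out[7]=144, r--
l=5 r=11: |-10|>|1| out[6]=100, l++
l=6 r=11: |-9|>|1| out[5]=81, l++
l=7 r=11: |-5|>|1| out[4]=25, l++
l=8 r=11: |-4|>|1| out[3]=16, l++
l=9 r=11: |-3|>|1| out[2]=9, l++
l=10 r=11: |-1|<=|1| out[1]=1, r--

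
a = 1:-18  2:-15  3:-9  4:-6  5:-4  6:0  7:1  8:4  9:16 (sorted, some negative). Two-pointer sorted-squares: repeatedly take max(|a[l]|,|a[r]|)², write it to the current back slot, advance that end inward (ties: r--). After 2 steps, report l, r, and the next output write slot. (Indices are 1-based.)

l=2, r=8, next write slot=7

[1,9] |-18|>|16| out[9]=324 → l++
[2,9] |-15|<=|16| out[8]=256 → r--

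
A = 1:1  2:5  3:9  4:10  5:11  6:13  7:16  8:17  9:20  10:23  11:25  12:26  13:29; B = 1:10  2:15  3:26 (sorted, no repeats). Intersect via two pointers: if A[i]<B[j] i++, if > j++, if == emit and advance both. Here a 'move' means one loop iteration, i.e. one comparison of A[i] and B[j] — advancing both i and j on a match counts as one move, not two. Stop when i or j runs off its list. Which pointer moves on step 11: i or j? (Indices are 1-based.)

i

i=1 j=1: 1<10, i++
i=2 j=1: 5<10, i++
i=3 j=1: 9<10, i++
i=4 j=1: 10==10 emit, i++,j++
i=5 j=2: 11<15, i++
i=6 j=2: 13<15, i++
i=7 j=2: 16>15, j++
i=7 j=3: 16<26, i++
i=8 j=3: 17<26, i++
i=9 j=3: 20<26, i++
i=10 j=3: 23<26, i++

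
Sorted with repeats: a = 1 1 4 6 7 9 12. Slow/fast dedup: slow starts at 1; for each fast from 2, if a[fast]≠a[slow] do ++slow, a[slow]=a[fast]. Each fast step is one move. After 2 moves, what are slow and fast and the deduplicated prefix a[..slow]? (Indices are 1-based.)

slow=2, fast=4, prefix=[1, 4]

slow=1 fast=2: a[fast]=1=a[slow] dup, fast++
slow=1 fast=3: a[fast]=4≠a[slow]=1 write a[2]=4, slow++,fast++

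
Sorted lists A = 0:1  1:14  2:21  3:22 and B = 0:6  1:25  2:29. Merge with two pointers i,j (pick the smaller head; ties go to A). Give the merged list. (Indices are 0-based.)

[1, 6, 14, 21, 22, 25, 29]

[i=0,j=0] A[i]=1<=B[j]=6 take 1 → i++
[i=1,j=0] A[i]=14>B[j]=6 take 6 → j++
[i=1,j=1] A[i]=14<=B[j]=25 take 14 → i++
[i=2,j=1] A[i]=21<=B[j]=25 take 21 → i++
[i=3,j=1] A[i]=22<=B[j]=25 take 22 → i++
[i=4,j=1] A done, take B[j]=25 → j++
[i=4,j=2] A done, take B[j]=29 → j++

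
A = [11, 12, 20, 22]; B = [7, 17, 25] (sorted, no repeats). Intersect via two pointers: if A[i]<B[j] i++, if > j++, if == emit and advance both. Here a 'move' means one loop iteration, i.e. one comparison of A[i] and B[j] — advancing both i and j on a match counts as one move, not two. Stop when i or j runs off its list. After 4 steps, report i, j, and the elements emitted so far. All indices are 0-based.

i=2, j=2, emitted=[]

i=0 j=0: 11>7, j++
i=0 j=1: 11<17, i++
i=1 j=1: 12<17, i++
i=2 j=1: 20>17, j++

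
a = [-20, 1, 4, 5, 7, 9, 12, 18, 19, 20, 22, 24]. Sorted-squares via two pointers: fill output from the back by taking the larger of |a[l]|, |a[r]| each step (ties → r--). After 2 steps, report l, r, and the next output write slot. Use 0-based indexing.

l=0, r=9, next write slot=9

[0,11] |-20|<=|24| out[11]=576 → r--
[0,10] |-20|<=|22| out[10]=484 → r--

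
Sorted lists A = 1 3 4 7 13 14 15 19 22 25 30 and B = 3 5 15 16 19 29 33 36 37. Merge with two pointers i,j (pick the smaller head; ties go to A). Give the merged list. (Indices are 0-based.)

[1, 3, 3, 4, 5, 7, 13, 14, 15, 15, 16, 19, 19, 22, 25, 29, 30, 33, 36, 37]

[i=0,j=0] A[i]=1<=B[j]=3 take 1 → i++
[i=1,j=0] A[i]=3<=B[j]=3 take 3 → i++
[i=2,j=0] A[i]=4>B[j]=3 take 3 → j++
[i=2,j=1] A[i]=4<=B[j]=5 take 4 → i++
[i=3,j=1] A[i]=7>B[j]=5 take 5 → j++
[i=3,j=2] A[i]=7<=B[j]=15 take 7 → i++
[i=4,j=2] A[i]=13<=B[j]=15 take 13 → i++
[i=5,j=2] A[i]=14<=B[j]=15 take 14 → i++
[i=6,j=2] A[i]=15<=B[j]=15 take 15 → i++
[i=7,j=2] A[i]=19>B[j]=15 take 15 → j++
[i=7,j=3] A[i]=19>B[j]=16 take 16 → j++
[i=7,j=4] A[i]=19<=B[j]=19 take 19 → i++
[i=8,j=4] A[i]=22>B[j]=19 take 19 → j++
[i=8,j=5] A[i]=22<=B[j]=29 take 22 → i++
[i=9,j=5] A[i]=25<=B[j]=29 take 25 → i++
[i=10,j=5] A[i]=30>B[j]=29 take 29 → j++
[i=10,j=6] A[i]=30<=B[j]=33 take 30 → i++
[i=11,j=6] A done, take B[j]=33 → j++
[i=11,j=7] A done, take B[j]=36 → j++
[i=11,j=8] A done, take B[j]=37 → j++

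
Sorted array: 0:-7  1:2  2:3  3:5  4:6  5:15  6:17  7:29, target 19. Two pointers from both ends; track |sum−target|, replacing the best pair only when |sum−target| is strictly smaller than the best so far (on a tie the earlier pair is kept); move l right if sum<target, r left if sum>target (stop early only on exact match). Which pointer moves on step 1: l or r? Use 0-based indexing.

r

[0,7] -7+29=22 d=3 * → r--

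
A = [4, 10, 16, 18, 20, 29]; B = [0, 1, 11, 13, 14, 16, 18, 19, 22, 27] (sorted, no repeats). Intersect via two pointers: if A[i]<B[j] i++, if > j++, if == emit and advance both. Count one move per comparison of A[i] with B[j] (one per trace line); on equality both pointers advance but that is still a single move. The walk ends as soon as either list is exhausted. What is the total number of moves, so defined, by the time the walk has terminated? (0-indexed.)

13 moves

i=0 j=0: 4>0, j++
i=0 j=1: 4>1, j++
i=0 j=2: 4<11, i++
i=1 j=2: 10<11, i++
i=2 j=2: 16>11, j++
i=2 j=3: 16>13, j++
i=2 j=4: 16>14, j++
i=2 j=5: 16==16 emit, i++,j++
i=3 j=6: 18==18 emit, i++,j++
i=4 j=7: 20>19, j++
i=4 j=8: 20<22, i++
i=5 j=8: 29>22, j++
i=5 j=9: 29>27, j++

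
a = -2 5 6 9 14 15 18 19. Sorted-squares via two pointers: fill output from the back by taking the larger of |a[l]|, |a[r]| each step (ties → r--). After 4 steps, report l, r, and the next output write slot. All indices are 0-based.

[0,7] |-2|<=|19| out[7]=361 → r--
[0,6] |-2|<=|18| out[6]=324 → r--
[0,5] |-2|<=|15| out[5]=225 → r--
[0,4] |-2|<=|14| out[4]=196 → r--

l=0, r=3, next write slot=3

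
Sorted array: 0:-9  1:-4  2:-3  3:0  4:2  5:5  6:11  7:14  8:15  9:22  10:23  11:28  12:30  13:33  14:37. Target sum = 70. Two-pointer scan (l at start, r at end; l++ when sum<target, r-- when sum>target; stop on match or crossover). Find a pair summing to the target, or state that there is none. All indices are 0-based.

l=0 r=14: -9+37=28 <70, l++
l=1 r=14: -4+37=33 <70, l++
l=2 r=14: -3+37=34 <70, l++
l=3 r=14: 0+37=37 <70, l++
l=4 r=14: 2+37=39 <70, l++
l=5 r=14: 5+37=42 <70, l++
l=6 r=14: 11+37=48 <70, l++
l=7 r=14: 14+37=51 <70, l++
l=8 r=14: 15+37=52 <70, l++
l=9 r=14: 22+37=59 <70, l++
l=10 r=14: 23+37=60 <70, l++
l=11 r=14: 28+37=65 <70, l++
l=12 r=14: 30+37=67 <70, l++
l=13 r=14: 33+37=70, found

(33, 37)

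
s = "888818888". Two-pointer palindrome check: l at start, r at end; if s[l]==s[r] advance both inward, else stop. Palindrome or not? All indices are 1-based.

[1,9] '8'=='8' → l++,r--
[2,8] '8'=='8' → l++,r--
[3,7] '8'=='8' → l++,r--
[4,6] '8'=='8' → l++,r--

palindrome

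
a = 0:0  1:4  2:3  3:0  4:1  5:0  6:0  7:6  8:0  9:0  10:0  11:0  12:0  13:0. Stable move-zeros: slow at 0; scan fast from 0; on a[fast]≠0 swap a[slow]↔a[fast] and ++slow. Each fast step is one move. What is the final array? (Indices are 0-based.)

(s=0,f=0) a[fast]=0 → fast++
(s=0,f=1) a[fast]=4≠0 swap→a[0]=4 → slow++,fast++
(s=1,f=2) a[fast]=3≠0 swap→a[1]=3 → slow++,fast++
(s=2,f=3) a[fast]=0 → fast++
(s=2,f=4) a[fast]=1≠0 swap→a[2]=1 → slow++,fast++
(s=3,f=5) a[fast]=0 → fast++
(s=3,f=6) a[fast]=0 → fast++
(s=3,f=7) a[fast]=6≠0 swap→a[3]=6 → slow++,fast++
(s=4,f=8) a[fast]=0 → fast++
(s=4,f=9) a[fast]=0 → fast++
(s=4,f=10) a[fast]=0 → fast++
(s=4,f=11) a[fast]=0 → fast++
(s=4,f=12) a[fast]=0 → fast++
(s=4,f=13) a[fast]=0 → fast++

[4, 3, 1, 6, 0, 0, 0, 0, 0, 0, 0, 0, 0, 0]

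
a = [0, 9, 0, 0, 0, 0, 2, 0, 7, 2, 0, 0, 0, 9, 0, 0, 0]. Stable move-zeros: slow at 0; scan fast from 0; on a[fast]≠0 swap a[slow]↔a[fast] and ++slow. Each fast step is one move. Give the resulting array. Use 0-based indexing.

[9, 2, 7, 2, 9, 0, 0, 0, 0, 0, 0, 0, 0, 0, 0, 0, 0]

(s=0,f=0) a[fast]=0 → fast++
(s=0,f=1) a[fast]=9≠0 swap→a[0]=9 → slow++,fast++
(s=1,f=2) a[fast]=0 → fast++
(s=1,f=3) a[fast]=0 → fast++
(s=1,f=4) a[fast]=0 → fast++
(s=1,f=5) a[fast]=0 → fast++
(s=1,f=6) a[fast]=2≠0 swap→a[1]=2 → slow++,fast++
(s=2,f=7) a[fast]=0 → fast++
(s=2,f=8) a[fast]=7≠0 swap→a[2]=7 → slow++,fast++
(s=3,f=9) a[fast]=2≠0 swap→a[3]=2 → slow++,fast++
(s=4,f=10) a[fast]=0 → fast++
(s=4,f=11) a[fast]=0 → fast++
(s=4,f=12) a[fast]=0 → fast++
(s=4,f=13) a[fast]=9≠0 swap→a[4]=9 → slow++,fast++
(s=5,f=14) a[fast]=0 → fast++
(s=5,f=15) a[fast]=0 → fast++
(s=5,f=16) a[fast]=0 → fast++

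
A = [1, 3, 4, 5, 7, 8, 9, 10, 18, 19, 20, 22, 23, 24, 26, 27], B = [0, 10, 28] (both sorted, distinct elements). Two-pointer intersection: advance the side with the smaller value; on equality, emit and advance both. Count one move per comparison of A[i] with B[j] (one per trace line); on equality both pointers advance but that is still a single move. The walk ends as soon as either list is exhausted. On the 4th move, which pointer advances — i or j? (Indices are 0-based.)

i

[i=0,j=0] 1>0 → j++
[i=0,j=1] 1<10 → i++
[i=1,j=1] 3<10 → i++
[i=2,j=1] 4<10 → i++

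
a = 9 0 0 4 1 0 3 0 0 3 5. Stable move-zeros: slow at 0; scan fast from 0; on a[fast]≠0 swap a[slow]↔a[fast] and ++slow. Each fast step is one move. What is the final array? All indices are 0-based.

slow=0 fast=0: a[fast]=9≠0 swap→a[0]=9, slow++,fast++
slow=1 fast=1: a[fast]=0, fast++
slow=1 fast=2: a[fast]=0, fast++
slow=1 fast=3: a[fast]=4≠0 swap→a[1]=4, slow++,fast++
slow=2 fast=4: a[fast]=1≠0 swap→a[2]=1, slow++,fast++
slow=3 fast=5: a[fast]=0, fast++
slow=3 fast=6: a[fast]=3≠0 swap→a[3]=3, slow++,fast++
slow=4 fast=7: a[fast]=0, fast++
slow=4 fast=8: a[fast]=0, fast++
slow=4 fast=9: a[fast]=3≠0 swap→a[4]=3, slow++,fast++
slow=5 fast=10: a[fast]=5≠0 swap→a[5]=5, slow++,fast++

[9, 4, 1, 3, 3, 5, 0, 0, 0, 0, 0]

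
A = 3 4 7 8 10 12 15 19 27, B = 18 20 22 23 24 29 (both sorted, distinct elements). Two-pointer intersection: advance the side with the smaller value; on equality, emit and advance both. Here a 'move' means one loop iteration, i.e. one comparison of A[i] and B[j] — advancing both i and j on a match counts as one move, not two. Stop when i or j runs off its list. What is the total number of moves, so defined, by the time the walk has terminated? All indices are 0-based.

14 moves

i=0 j=0: 3<18, i++
i=1 j=0: 4<18, i++
i=2 j=0: 7<18, i++
i=3 j=0: 8<18, i++
i=4 j=0: 10<18, i++
i=5 j=0: 12<18, i++
i=6 j=0: 15<18, i++
i=7 j=0: 19>18, j++
i=7 j=1: 19<20, i++
i=8 j=1: 27>20, j++
i=8 j=2: 27>22, j++
i=8 j=3: 27>23, j++
i=8 j=4: 27>24, j++
i=8 j=5: 27<29, i++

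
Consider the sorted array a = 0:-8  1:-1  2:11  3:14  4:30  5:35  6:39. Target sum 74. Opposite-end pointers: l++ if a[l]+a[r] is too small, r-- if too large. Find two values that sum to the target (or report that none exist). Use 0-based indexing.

(35, 39)

l=0 r=6: -8+39=31 <74, l++
l=1 r=6: -1+39=38 <74, l++
l=2 r=6: 11+39=50 <74, l++
l=3 r=6: 14+39=53 <74, l++
l=4 r=6: 30+39=69 <74, l++
l=5 r=6: 35+39=74, found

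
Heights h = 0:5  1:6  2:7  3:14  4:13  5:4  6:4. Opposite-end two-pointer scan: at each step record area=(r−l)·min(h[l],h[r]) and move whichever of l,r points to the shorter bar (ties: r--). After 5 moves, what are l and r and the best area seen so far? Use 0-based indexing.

l=3, r=4, best area=24

[0,6] min(5,4)*6=24 best=24 * → r--
[0,5] min(5,4)*5=20 best=24 → r--
[0,4] min(5,13)*4=20 best=24 → l++
[1,4] min(6,13)*3=18 best=24 → l++
[2,4] min(7,13)*2=14 best=24 → l++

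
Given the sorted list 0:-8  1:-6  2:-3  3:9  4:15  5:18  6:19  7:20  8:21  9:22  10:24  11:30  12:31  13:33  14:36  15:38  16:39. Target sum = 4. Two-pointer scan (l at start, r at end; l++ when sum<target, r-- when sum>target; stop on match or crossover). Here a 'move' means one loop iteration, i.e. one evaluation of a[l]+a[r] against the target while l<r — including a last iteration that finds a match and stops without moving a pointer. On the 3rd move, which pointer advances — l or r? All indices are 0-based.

r

l=0 r=16: -8+39=31 >4, r--
l=0 r=15: -8+38=30 >4, r--
l=0 r=14: -8+36=28 >4, r--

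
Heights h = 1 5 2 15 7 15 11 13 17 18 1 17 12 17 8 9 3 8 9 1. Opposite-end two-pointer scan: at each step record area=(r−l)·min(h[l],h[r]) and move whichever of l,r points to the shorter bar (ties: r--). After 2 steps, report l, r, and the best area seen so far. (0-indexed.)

l=1, r=18, best area=19

[0,19] min(1,1)*19=19 best=19 * → r--
[0,18] min(1,9)*18=18 best=19 → l++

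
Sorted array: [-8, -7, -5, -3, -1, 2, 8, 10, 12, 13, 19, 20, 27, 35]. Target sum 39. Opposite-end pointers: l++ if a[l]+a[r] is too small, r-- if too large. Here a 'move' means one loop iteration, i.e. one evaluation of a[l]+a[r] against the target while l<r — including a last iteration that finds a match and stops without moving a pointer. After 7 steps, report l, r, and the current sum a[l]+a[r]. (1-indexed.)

l=7, r=13, sum=35

[1,14] -8+35=27 <39 → l++
[2,14] -7+35=28 <39 → l++
[3,14] -5+35=30 <39 → l++
[4,14] -3+35=32 <39 → l++
[5,14] -1+35=34 <39 → l++
[6,14] 2+35=37 <39 → l++
[7,14] 8+35=43 >39 → r--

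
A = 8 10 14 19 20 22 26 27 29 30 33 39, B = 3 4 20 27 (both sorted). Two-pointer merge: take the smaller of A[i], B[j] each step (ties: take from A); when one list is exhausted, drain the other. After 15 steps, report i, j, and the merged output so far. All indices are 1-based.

i=12, j=5, merged so far=[3, 4, 8, 10, 14, 19, 20, 20, 22, 26, 27, 27, 29, 30, 33]

i=1 j=1: A[i]=8>B[j]=3 take 3, j++
i=1 j=2: A[i]=8>B[j]=4 take 4, j++
i=1 j=3: A[i]=8<=B[j]=20 take 8, i++
i=2 j=3: A[i]=10<=B[j]=20 take 10, i++
i=3 j=3: A[i]=14<=B[j]=20 take 14, i++
i=4 j=3: A[i]=19<=B[j]=20 take 19, i++
i=5 j=3: A[i]=20<=B[j]=20 take 20, i++
i=6 j=3: A[i]=22>B[j]=20 take 20, j++
i=6 j=4: A[i]=22<=B[j]=27 take 22, i++
i=7 j=4: A[i]=26<=B[j]=27 take 26, i++
i=8 j=4: A[i]=27<=B[j]=27 take 27, i++
i=9 j=4: A[i]=29>B[j]=27 take 27, j++
i=9 j=5: B done, take A[i]=29, i++
i=10 j=5: B done, take A[i]=30, i++
i=11 j=5: B done, take A[i]=33, i++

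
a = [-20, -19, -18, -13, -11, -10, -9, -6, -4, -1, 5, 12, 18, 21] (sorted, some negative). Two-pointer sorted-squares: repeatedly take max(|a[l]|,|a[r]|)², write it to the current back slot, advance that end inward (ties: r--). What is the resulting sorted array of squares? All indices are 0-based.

[1, 16, 25, 36, 81, 100, 121, 144, 169, 324, 324, 361, 400, 441]

[0,13] |-20|<=|21| out[13]=441 → r--
[0,12] |-20|>|18| out[12]=400 → l++
[1,12] |-19|>|18| out[11]=361 → l++
[2,12] |-18|<=|18| out[10]=324 → r--
[2,11] |-18|>|12| out[9]=324 → l++
[3,11] |-13|>|12| out[8]=169 → l++
[4,11] |-11|<=|12| out[7]=144 → r--
[4,10] |-11|>|5| out[6]=121 → l++
[5,10] |-10|>|5| out[5]=100 → l++
[6,10] |-9|>|5| out[4]=81 → l++
[7,10] |-6|>|5| out[3]=36 → l++
[8,10] |-4|<=|5| out[2]=25 → r--
[8,9] |-4|>|-1| out[1]=16 → l++
[9,9] |-1|<=|-1| out[0]=1 → r--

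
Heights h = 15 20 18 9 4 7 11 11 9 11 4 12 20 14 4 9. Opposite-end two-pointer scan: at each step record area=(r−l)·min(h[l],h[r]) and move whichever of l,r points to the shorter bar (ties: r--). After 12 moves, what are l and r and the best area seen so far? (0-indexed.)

[0,15] min(15,9)*15=135 best=135 * → r--
[0,14] min(15,4)*14=56 best=135 → r--
[0,13] min(15,14)*13=182 best=182 * → r--
[0,12] min(15,20)*12=180 best=182 → l++
[1,12] min(20,20)*11=220 best=220 * → r--
[1,11] min(20,12)*10=120 best=220 → r--
[1,10] min(20,4)*9=36 best=220 → r--
[1,9] min(20,11)*8=88 best=220 → r--
[1,8] min(20,9)*7=63 best=220 → r--
[1,7] min(20,11)*6=66 best=220 → r--
[1,6] min(20,11)*5=55 best=220 → r--
[1,5] min(20,7)*4=28 best=220 → r--

l=1, r=4, best area=220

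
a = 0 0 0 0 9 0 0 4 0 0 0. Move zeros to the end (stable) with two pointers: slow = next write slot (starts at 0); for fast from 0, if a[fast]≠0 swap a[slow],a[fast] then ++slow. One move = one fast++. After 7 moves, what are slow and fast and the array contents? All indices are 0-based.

slow=1, fast=7, a=[9, 0, 0, 0, 0, 0, 0, 4, 0, 0, 0]

slow=0 fast=0: a[fast]=0, fast++
slow=0 fast=1: a[fast]=0, fast++
slow=0 fast=2: a[fast]=0, fast++
slow=0 fast=3: a[fast]=0, fast++
slow=0 fast=4: a[fast]=9≠0 swap→a[0]=9, slow++,fast++
slow=1 fast=5: a[fast]=0, fast++
slow=1 fast=6: a[fast]=0, fast++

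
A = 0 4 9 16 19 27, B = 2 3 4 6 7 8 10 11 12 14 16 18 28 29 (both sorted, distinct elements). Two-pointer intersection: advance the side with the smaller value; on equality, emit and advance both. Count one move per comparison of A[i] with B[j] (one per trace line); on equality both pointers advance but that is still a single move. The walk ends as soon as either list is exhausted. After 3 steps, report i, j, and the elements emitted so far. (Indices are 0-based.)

i=1, j=2, emitted=[]

[i=0,j=0] 0<2 → i++
[i=1,j=0] 4>2 → j++
[i=1,j=1] 4>3 → j++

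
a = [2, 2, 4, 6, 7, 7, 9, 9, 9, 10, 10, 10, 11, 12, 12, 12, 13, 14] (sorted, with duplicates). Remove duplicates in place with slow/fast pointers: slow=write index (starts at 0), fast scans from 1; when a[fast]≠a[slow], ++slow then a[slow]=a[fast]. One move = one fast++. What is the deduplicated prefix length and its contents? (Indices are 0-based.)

length 10; prefix = [2, 4, 6, 7, 9, 10, 11, 12, 13, 14]

(s=0,f=1) a[fast]=2=a[slow] dup → fast++
(s=0,f=2) a[fast]=4≠a[slow]=2 write a[1]=4 → slow++,fast++
(s=1,f=3) a[fast]=6≠a[slow]=4 write a[2]=6 → slow++,fast++
(s=2,f=4) a[fast]=7≠a[slow]=6 write a[3]=7 → slow++,fast++
(s=3,f=5) a[fast]=7=a[slow] dup → fast++
(s=3,f=6) a[fast]=9≠a[slow]=7 write a[4]=9 → slow++,fast++
(s=4,f=7) a[fast]=9=a[slow] dup → fast++
(s=4,f=8) a[fast]=9=a[slow] dup → fast++
(s=4,f=9) a[fast]=10≠a[slow]=9 write a[5]=10 → slow++,fast++
(s=5,f=10) a[fast]=10=a[slow] dup → fast++
(s=5,f=11) a[fast]=10=a[slow] dup → fast++
(s=5,f=12) a[fast]=11≠a[slow]=10 write a[6]=11 → slow++,fast++
(s=6,f=13) a[fast]=12≠a[slow]=11 write a[7]=12 → slow++,fast++
(s=7,f=14) a[fast]=12=a[slow] dup → fast++
(s=7,f=15) a[fast]=12=a[slow] dup → fast++
(s=7,f=16) a[fast]=13≠a[slow]=12 write a[8]=13 → slow++,fast++
(s=8,f=17) a[fast]=14≠a[slow]=13 write a[9]=14 → slow++,fast++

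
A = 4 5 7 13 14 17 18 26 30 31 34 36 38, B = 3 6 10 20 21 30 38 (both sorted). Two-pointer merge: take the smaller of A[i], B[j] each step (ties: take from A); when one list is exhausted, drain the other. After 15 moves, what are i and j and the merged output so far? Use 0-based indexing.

[i=0,j=0] A[i]=4>B[j]=3 take 3 → j++
[i=0,j=1] A[i]=4<=B[j]=6 take 4 → i++
[i=1,j=1] A[i]=5<=B[j]=6 take 5 → i++
[i=2,j=1] A[i]=7>B[j]=6 take 6 → j++
[i=2,j=2] A[i]=7<=B[j]=10 take 7 → i++
[i=3,j=2] A[i]=13>B[j]=10 take 10 → j++
[i=3,j=3] A[i]=13<=B[j]=20 take 13 → i++
[i=4,j=3] A[i]=14<=B[j]=20 take 14 → i++
[i=5,j=3] A[i]=17<=B[j]=20 take 17 → i++
[i=6,j=3] A[i]=18<=B[j]=20 take 18 → i++
[i=7,j=3] A[i]=26>B[j]=20 take 20 → j++
[i=7,j=4] A[i]=26>B[j]=21 take 21 → j++
[i=7,j=5] A[i]=26<=B[j]=30 take 26 → i++
[i=8,j=5] A[i]=30<=B[j]=30 take 30 → i++
[i=9,j=5] A[i]=31>B[j]=30 take 30 → j++

i=9, j=6, merged so far=[3, 4, 5, 6, 7, 10, 13, 14, 17, 18, 20, 21, 26, 30, 30]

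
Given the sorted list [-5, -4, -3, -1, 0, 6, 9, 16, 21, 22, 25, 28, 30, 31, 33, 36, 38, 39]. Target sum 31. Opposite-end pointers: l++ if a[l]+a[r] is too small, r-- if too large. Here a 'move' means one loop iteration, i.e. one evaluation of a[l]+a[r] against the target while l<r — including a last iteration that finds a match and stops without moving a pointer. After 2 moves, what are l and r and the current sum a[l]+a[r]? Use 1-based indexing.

[1,18] -5+39=34 >31 → r--
[1,17] -5+38=33 >31 → r--

l=1, r=16, sum=31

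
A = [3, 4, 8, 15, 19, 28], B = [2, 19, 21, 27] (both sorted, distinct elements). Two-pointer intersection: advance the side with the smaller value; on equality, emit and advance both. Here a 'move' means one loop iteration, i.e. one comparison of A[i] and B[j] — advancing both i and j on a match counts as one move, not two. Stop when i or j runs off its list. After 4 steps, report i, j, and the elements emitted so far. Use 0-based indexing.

i=3, j=1, emitted=[]

[i=0,j=0] 3>2 → j++
[i=0,j=1] 3<19 → i++
[i=1,j=1] 4<19 → i++
[i=2,j=1] 8<19 → i++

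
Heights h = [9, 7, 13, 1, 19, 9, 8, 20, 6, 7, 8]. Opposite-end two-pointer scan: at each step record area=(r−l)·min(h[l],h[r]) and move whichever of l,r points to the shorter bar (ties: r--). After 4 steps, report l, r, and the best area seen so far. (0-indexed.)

[0,10] min(9,8)*10=80 best=80 * → r--
[0,9] min(9,7)*9=63 best=80 → r--
[0,8] min(9,6)*8=48 best=80 → r--
[0,7] min(9,20)*7=63 best=80 → l++

l=1, r=7, best area=80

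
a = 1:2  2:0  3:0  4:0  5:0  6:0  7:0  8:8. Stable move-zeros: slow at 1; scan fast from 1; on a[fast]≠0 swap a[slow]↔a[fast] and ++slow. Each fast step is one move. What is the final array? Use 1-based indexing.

[2, 8, 0, 0, 0, 0, 0, 0]

(s=1,f=1) a[fast]=2≠0 swap→a[1]=2 → slow++,fast++
(s=2,f=2) a[fast]=0 → fast++
(s=2,f=3) a[fast]=0 → fast++
(s=2,f=4) a[fast]=0 → fast++
(s=2,f=5) a[fast]=0 → fast++
(s=2,f=6) a[fast]=0 → fast++
(s=2,f=7) a[fast]=0 → fast++
(s=2,f=8) a[fast]=8≠0 swap→a[2]=8 → slow++,fast++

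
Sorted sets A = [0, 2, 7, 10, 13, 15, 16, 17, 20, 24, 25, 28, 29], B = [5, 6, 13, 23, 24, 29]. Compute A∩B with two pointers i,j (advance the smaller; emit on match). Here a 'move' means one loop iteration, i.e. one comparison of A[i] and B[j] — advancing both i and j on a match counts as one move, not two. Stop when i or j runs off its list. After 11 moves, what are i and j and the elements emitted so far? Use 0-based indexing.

i=0 j=0: 0<5, i++
i=1 j=0: 2<5, i++
i=2 j=0: 7>5, j++
i=2 j=1: 7>6, j++
i=2 j=2: 7<13, i++
i=3 j=2: 10<13, i++
i=4 j=2: 13==13 emit, i++,j++
i=5 j=3: 15<23, i++
i=6 j=3: 16<23, i++
i=7 j=3: 17<23, i++
i=8 j=3: 20<23, i++

i=9, j=3, emitted=[13]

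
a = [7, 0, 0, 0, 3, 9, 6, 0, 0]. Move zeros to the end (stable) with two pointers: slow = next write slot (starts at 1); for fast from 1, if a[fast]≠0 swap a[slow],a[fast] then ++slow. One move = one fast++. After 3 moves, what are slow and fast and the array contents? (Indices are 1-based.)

(s=1,f=1) a[fast]=7≠0 swap→a[1]=7 → slow++,fast++
(s=2,f=2) a[fast]=0 → fast++
(s=2,f=3) a[fast]=0 → fast++

slow=2, fast=4, a=[7, 0, 0, 0, 3, 9, 6, 0, 0]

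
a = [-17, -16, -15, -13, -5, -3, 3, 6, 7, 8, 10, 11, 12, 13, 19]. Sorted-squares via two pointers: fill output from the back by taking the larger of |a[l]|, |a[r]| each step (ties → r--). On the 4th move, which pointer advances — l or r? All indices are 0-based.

l

[0,14] |-17|<=|19| out[14]=361 → r--
[0,13] |-17|>|13| out[13]=289 → l++
[1,13] |-16|>|13| out[12]=256 → l++
[2,13] |-15|>|13| out[11]=225 → l++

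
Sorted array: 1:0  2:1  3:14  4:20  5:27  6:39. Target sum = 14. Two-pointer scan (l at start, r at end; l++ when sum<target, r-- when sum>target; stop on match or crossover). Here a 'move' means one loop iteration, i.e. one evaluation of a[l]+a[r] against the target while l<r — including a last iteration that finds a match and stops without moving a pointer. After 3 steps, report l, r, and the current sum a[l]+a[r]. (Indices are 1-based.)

l=1 r=6: 0+39=39 >14, r--
l=1 r=5: 0+27=27 >14, r--
l=1 r=4: 0+20=20 >14, r--

l=1, r=3, sum=14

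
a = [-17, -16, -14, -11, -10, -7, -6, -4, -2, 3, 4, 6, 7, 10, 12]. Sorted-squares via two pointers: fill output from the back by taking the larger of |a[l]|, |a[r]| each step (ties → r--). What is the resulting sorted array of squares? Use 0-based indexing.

[4, 9, 16, 16, 36, 36, 49, 49, 100, 100, 121, 144, 196, 256, 289]

[0,14] |-17|>|12| out[14]=289 → l++
[1,14] |-16|>|12| out[13]=256 → l++
[2,14] |-14|>|12| out[12]=196 → l++
[3,14] |-11|<=|12| out[11]=144 → r--
[3,13] |-11|>|10| out[10]=121 → l++
[4,13] |-10|<=|10| out[9]=100 → r--
[4,12] |-10|>|7| out[8]=100 → l++
[5,12] |-7|<=|7| out[7]=49 → r--
[5,11] |-7|>|6| out[6]=49 → l++
[6,11] |-6|<=|6| out[5]=36 → r--
[6,10] |-6|>|4| out[4]=36 → l++
[7,10] |-4|<=|4| out[3]=16 → r--
[7,9] |-4|>|3| out[2]=16 → l++
[8,9] |-2|<=|3| out[1]=9 → r--
[8,8] |-2|<=|-2| out[0]=4 → r--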